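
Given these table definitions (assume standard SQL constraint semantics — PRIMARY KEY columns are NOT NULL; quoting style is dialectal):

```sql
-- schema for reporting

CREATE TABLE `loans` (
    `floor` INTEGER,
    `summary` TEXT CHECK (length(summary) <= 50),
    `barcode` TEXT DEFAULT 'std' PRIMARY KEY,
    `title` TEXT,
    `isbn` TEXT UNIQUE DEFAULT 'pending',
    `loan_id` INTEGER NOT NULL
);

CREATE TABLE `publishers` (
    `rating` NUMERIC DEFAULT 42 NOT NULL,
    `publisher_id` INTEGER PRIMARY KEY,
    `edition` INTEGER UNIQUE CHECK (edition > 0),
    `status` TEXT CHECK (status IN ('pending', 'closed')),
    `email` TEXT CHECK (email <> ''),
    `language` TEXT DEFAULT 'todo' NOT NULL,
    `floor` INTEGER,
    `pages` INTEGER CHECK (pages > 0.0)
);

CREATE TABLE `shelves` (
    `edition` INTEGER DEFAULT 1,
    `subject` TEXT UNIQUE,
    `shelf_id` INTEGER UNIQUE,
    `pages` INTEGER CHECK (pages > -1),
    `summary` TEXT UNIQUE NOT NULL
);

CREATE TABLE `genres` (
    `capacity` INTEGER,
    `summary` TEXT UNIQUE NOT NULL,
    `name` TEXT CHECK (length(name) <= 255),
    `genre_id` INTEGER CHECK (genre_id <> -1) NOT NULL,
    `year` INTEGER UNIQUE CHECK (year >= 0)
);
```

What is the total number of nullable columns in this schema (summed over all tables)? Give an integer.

16

loans: 4 nullable (floor, summary, title, isbn — PK (barcode) and explicit NOT NULL columns excluded).
publishers: 5 nullable (edition, status, email, floor, pages — PK (publisher_id) and explicit NOT NULL columns excluded).
shelves: 4 nullable (edition, subject, shelf_id, pages — PK none and explicit NOT NULL columns excluded).
genres: 3 nullable (capacity, name, year — PK none and explicit NOT NULL columns excluded).
Total: 4 + 5 + 4 + 3 = 16.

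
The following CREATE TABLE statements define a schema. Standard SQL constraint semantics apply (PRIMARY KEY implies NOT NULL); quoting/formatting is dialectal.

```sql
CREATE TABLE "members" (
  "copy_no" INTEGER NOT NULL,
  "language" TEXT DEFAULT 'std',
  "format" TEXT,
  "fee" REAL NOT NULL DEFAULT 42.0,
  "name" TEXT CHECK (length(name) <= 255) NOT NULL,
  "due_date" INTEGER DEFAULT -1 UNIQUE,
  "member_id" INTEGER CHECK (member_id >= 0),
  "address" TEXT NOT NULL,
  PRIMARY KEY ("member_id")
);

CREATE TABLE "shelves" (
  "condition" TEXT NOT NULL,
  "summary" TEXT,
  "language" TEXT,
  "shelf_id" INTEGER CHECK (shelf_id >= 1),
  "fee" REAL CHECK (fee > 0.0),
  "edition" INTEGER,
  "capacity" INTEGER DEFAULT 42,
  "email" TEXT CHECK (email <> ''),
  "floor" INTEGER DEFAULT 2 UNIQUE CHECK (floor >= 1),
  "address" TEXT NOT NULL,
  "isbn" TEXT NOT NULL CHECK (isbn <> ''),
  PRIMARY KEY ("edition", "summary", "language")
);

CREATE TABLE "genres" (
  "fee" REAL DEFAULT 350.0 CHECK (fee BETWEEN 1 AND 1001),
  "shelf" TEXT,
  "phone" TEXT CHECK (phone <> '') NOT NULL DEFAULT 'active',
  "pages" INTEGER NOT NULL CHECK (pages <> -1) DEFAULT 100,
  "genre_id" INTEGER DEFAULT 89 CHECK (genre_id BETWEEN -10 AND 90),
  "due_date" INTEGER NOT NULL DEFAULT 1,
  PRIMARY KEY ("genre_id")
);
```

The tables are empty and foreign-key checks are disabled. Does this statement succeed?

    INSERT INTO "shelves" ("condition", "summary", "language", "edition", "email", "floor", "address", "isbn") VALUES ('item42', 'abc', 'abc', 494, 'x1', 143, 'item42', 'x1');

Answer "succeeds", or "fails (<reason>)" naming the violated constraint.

NOT NULL columns: address is supplied; condition is supplied; edition is supplied; isbn is supplied; language is supplied; summary is supplied.
CHECK constraints: 'x1' satisfies (email <> ''); 143 satisfies (floor >= 1); 'x1' satisfies (isbn <> '').
No constraint is violated.

succeeds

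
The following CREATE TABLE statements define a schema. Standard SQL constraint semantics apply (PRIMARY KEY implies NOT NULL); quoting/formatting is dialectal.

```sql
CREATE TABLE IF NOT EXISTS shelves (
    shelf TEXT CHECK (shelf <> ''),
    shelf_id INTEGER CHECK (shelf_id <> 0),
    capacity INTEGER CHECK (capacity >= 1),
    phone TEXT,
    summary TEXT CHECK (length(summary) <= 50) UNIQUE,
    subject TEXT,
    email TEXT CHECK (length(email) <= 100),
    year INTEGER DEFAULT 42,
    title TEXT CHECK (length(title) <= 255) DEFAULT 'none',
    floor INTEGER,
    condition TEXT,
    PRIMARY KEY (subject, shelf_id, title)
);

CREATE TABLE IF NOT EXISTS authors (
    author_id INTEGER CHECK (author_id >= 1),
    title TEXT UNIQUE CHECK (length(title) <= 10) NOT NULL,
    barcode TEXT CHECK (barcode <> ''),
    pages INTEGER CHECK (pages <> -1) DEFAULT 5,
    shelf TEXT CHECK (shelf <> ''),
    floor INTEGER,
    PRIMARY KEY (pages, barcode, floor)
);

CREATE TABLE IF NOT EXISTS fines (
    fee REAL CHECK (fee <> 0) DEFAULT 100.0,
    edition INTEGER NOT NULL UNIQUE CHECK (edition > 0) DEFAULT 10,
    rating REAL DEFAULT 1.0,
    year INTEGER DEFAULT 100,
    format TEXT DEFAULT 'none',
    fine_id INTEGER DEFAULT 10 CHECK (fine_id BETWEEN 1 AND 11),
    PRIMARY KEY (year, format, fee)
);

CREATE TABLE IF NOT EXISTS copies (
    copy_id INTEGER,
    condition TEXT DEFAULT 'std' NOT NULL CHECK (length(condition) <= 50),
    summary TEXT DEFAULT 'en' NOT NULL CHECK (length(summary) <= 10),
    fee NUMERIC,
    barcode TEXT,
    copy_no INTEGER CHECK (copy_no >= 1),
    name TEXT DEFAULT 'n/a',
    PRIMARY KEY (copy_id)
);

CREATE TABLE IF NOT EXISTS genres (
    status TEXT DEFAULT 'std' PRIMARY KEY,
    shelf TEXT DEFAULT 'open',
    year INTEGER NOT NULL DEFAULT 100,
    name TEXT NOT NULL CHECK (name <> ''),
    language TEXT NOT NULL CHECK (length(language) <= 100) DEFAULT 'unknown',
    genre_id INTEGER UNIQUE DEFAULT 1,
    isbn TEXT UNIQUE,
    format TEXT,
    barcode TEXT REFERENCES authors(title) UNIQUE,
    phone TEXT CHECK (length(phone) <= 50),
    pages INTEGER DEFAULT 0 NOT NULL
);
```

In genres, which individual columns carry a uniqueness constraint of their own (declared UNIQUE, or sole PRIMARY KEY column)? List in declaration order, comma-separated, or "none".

- status: single-column PRIMARY KEY → unique.
- shelf: no UNIQUE or single-column PK constraint.
- year: no UNIQUE or single-column PK constraint.
- name: no UNIQUE or single-column PK constraint.
- language: no UNIQUE or single-column PK constraint.
- genre_id: declared UNIQUE → unique.
- isbn: declared UNIQUE → unique.
- format: no UNIQUE or single-column PK constraint.
- barcode: declared UNIQUE → unique.
- phone: no UNIQUE or single-column PK constraint.
- pages: no UNIQUE or single-column PK constraint.

status, genre_id, isbn, barcode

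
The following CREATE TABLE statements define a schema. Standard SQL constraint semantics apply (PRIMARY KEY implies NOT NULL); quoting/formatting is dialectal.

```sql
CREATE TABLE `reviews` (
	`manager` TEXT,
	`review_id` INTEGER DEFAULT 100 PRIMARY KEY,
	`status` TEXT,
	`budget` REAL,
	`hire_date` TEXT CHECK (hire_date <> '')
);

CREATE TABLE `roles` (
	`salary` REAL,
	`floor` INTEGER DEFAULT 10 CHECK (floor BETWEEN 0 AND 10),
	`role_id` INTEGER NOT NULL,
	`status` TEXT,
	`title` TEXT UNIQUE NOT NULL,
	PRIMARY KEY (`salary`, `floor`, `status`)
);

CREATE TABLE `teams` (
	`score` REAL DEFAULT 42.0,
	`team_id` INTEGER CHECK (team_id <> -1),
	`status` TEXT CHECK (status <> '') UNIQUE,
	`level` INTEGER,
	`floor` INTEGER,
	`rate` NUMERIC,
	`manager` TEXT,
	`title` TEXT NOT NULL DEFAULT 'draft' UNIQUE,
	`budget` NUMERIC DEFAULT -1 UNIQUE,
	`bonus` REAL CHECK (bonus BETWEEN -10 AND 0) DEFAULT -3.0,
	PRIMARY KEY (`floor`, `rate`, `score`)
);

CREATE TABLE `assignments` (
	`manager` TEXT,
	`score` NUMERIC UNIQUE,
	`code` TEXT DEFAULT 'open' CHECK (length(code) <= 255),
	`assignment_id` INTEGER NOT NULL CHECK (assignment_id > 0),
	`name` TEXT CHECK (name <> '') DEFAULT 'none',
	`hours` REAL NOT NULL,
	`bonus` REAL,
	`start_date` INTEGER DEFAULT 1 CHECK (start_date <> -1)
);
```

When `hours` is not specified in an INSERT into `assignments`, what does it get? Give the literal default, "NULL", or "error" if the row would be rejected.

hours has no DEFAULT clause.
Omitting it would insert NULL, but it is declared NOT NULL, so the INSERT fails.

error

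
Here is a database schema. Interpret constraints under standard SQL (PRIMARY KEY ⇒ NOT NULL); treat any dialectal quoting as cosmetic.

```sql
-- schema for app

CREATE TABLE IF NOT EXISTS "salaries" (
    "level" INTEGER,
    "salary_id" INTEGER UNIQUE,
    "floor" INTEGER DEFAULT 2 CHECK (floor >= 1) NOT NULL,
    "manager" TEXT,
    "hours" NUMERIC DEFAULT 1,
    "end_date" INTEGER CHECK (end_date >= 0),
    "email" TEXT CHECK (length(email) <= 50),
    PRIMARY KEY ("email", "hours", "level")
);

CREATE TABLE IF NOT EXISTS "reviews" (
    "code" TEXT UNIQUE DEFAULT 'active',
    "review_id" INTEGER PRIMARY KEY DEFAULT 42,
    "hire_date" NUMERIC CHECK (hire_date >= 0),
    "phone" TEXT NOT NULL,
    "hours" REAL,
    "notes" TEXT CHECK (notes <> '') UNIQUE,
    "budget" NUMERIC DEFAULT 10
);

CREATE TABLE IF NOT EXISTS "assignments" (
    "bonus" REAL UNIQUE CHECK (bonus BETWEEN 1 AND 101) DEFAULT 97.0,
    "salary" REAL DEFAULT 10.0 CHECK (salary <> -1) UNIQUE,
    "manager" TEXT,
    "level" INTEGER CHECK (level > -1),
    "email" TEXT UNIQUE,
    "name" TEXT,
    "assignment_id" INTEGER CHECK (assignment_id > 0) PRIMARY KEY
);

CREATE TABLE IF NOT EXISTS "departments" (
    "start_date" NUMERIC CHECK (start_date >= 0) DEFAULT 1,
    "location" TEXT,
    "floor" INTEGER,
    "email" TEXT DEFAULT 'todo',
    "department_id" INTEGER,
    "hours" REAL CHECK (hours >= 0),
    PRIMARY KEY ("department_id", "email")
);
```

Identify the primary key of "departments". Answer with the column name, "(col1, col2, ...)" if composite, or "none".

A table-level PRIMARY KEY clause names 2 columns: department_id, email.
This is a composite key — the combination is unique, not each column individually.

(department_id, email)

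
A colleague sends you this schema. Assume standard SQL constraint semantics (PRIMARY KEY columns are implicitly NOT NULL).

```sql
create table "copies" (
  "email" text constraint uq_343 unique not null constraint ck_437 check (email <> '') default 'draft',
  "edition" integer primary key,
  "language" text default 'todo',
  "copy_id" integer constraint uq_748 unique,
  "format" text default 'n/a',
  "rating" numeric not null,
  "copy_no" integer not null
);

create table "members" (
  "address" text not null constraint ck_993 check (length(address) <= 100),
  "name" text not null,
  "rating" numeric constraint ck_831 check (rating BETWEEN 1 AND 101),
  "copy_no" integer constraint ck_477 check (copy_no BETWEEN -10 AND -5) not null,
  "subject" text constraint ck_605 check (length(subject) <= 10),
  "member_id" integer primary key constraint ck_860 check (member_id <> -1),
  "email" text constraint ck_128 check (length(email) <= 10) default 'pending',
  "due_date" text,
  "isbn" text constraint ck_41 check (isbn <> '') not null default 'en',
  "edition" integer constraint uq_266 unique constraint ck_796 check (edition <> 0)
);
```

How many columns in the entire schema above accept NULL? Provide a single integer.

copies: 3 nullable (language, copy_id, format — PK (edition) and explicit NOT NULL columns excluded).
members: 5 nullable (rating, subject, email, due_date, edition — PK (member_id) and explicit NOT NULL columns excluded).
Total: 3 + 5 = 8.

8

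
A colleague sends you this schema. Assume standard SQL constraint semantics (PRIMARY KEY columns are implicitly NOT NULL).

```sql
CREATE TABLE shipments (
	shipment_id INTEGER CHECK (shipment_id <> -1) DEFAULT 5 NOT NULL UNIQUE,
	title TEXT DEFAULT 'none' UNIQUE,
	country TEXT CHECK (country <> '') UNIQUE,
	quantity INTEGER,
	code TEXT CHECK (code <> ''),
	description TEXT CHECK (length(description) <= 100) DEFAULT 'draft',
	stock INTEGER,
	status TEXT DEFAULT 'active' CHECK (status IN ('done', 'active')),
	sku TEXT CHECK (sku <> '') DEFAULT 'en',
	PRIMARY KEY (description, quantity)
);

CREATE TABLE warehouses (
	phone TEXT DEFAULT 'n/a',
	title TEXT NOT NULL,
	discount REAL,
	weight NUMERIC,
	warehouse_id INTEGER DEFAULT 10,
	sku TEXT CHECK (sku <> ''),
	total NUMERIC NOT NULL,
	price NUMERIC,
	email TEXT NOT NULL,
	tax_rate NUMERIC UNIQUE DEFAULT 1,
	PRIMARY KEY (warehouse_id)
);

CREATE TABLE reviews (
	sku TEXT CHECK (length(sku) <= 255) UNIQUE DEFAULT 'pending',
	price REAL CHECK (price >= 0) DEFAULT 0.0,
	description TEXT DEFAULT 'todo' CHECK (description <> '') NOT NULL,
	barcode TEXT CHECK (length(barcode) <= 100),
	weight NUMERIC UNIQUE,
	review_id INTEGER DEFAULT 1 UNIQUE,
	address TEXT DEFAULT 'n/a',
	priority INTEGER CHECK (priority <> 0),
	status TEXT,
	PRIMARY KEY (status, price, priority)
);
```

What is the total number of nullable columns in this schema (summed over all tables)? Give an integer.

shipments: 6 nullable (title, country, code, stock, status, sku — PK (description, quantity) and explicit NOT NULL columns excluded).
warehouses: 6 nullable (phone, discount, weight, sku, price, tax_rate — PK (warehouse_id) and explicit NOT NULL columns excluded).
reviews: 5 nullable (sku, barcode, weight, review_id, address — PK (status, price, priority) and explicit NOT NULL columns excluded).
Total: 6 + 6 + 5 = 17.

17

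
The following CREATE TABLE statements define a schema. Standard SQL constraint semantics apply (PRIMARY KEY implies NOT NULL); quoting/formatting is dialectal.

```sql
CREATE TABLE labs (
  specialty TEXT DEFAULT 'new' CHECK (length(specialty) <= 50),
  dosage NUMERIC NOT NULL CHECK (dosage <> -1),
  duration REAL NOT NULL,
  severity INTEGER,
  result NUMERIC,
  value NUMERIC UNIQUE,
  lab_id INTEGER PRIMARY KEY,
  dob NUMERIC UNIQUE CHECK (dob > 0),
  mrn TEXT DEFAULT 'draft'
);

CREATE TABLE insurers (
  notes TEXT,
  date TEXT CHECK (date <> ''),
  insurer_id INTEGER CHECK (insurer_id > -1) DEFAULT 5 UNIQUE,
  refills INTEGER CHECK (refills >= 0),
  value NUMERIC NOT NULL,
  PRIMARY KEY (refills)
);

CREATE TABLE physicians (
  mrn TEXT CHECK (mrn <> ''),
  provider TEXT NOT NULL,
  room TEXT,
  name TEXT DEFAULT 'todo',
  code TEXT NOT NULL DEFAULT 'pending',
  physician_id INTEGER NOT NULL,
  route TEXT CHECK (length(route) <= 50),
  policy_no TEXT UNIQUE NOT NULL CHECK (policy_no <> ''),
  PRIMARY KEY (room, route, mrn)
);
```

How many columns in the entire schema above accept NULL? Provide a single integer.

10

labs: 6 nullable (specialty, severity, result, value, dob, mrn — PK (lab_id) and explicit NOT NULL columns excluded).
insurers: 3 nullable (notes, date, insurer_id — PK (refills) and explicit NOT NULL columns excluded).
physicians: 1 nullable (name — PK (room, route, mrn) and explicit NOT NULL columns excluded).
Total: 6 + 3 + 1 = 10.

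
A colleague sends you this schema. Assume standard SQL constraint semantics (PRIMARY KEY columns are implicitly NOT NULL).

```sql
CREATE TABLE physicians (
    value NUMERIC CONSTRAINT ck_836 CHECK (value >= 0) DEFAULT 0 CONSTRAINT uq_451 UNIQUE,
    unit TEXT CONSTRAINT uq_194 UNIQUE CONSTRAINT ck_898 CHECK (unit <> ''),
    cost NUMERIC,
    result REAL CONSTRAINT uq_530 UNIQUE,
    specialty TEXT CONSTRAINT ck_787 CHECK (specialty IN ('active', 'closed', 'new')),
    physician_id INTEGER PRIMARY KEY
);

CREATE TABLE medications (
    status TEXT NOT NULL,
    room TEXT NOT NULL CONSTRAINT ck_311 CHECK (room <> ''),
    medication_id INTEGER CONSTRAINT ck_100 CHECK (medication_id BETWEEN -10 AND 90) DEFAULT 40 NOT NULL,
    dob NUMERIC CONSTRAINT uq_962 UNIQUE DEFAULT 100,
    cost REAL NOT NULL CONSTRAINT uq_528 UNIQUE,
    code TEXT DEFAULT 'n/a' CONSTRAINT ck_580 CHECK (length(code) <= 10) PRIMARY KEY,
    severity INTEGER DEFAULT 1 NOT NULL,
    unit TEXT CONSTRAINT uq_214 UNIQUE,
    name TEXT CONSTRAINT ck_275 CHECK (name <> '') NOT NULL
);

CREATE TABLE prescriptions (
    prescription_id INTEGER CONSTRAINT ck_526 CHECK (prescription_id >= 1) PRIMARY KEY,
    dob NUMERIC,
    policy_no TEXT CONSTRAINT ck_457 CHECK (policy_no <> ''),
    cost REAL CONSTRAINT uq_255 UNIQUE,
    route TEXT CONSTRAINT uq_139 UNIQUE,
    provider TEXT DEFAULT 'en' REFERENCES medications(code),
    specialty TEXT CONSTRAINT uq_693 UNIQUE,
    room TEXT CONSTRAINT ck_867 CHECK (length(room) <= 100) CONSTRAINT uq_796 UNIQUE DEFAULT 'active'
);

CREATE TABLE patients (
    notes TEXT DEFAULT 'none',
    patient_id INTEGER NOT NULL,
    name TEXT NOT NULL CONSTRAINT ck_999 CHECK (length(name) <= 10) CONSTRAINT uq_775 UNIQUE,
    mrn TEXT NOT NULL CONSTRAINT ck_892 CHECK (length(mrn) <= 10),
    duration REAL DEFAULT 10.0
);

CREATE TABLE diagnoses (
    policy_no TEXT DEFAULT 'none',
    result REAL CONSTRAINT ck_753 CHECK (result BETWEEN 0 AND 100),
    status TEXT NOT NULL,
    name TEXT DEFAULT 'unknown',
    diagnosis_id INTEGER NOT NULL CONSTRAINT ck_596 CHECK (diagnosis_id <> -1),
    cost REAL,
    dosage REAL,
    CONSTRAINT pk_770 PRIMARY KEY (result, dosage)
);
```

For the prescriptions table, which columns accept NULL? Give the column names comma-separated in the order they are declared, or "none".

- prescription_id: part of the PRIMARY KEY, which implies NOT NULL → not nullable.
- dob: no NOT NULL constraint applies → nullable.
- policy_no: CHECK does not forbid NULL (a CHECK constraint passes when its expression is NULL) → nullable.
- cost: UNIQUE does not imply NOT NULL → nullable.
- route: UNIQUE does not imply NOT NULL → nullable.
- provider: a foreign key column may be NULL unless separately constrained → nullable.
- specialty: UNIQUE does not imply NOT NULL → nullable.
- room: CHECK does not forbid NULL (a CHECK constraint passes when its expression is NULL) → nullable.

dob, policy_no, cost, route, provider, specialty, room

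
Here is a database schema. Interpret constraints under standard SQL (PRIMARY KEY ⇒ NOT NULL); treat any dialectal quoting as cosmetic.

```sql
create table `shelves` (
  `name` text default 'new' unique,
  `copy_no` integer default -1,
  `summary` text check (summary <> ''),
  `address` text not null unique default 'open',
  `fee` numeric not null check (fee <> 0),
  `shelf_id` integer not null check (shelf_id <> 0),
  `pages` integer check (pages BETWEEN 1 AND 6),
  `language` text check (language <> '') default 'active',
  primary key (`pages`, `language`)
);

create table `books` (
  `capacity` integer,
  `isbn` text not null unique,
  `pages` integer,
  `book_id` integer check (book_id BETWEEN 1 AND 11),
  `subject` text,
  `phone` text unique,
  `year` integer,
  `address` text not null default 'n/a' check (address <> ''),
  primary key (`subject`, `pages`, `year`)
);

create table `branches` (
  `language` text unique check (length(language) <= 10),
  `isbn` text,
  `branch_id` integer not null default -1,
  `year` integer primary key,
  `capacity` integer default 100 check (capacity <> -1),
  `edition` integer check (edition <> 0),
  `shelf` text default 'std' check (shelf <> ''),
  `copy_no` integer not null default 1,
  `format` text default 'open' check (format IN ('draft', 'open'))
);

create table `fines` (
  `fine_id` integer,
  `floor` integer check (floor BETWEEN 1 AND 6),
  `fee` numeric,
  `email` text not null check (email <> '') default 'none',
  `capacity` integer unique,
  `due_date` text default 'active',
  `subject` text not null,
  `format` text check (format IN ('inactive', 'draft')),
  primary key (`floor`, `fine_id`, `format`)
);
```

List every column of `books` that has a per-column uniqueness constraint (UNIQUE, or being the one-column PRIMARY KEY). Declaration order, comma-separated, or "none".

- capacity: no UNIQUE or single-column PK constraint.
- isbn: declared UNIQUE → unique.
- pages: part of a composite PRIMARY KEY — only the tuple is unique, not this column on its own.
- book_id: no UNIQUE or single-column PK constraint.
- subject: part of a composite PRIMARY KEY — only the tuple is unique, not this column on its own.
- phone: declared UNIQUE → unique.
- year: part of a composite PRIMARY KEY — only the tuple is unique, not this column on its own.
- address: no UNIQUE or single-column PK constraint.

isbn, phone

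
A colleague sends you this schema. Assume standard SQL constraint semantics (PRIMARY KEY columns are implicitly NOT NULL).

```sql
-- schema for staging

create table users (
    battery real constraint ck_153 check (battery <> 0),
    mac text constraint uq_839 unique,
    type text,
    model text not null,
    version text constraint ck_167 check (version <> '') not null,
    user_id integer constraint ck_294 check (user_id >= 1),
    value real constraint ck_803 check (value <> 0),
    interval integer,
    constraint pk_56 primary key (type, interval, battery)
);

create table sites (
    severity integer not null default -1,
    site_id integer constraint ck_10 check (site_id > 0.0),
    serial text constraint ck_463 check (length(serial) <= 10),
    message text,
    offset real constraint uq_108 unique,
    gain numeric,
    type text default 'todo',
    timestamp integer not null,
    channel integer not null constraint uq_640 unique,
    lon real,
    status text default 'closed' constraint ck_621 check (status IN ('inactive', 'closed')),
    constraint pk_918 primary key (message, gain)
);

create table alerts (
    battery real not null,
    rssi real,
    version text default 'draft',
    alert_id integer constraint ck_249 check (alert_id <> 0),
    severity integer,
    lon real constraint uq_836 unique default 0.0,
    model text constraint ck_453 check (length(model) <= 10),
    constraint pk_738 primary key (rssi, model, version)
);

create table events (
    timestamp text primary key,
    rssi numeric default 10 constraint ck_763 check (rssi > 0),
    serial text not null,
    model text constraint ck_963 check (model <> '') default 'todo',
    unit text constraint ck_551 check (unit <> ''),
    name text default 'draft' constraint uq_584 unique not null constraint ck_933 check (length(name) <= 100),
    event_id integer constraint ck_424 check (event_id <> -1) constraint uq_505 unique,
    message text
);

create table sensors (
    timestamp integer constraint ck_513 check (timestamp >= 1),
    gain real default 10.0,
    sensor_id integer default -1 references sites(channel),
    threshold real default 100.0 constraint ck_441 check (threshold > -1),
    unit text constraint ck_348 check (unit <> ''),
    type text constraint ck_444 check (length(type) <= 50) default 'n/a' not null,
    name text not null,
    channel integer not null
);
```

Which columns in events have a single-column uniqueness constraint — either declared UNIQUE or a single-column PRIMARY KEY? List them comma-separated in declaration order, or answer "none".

timestamp, name, event_id

- timestamp: single-column PRIMARY KEY → unique.
- rssi: no UNIQUE or single-column PK constraint.
- serial: no UNIQUE or single-column PK constraint.
- model: no UNIQUE or single-column PK constraint.
- unit: no UNIQUE or single-column PK constraint.
- name: declared UNIQUE → unique.
- event_id: declared UNIQUE → unique.
- message: no UNIQUE or single-column PK constraint.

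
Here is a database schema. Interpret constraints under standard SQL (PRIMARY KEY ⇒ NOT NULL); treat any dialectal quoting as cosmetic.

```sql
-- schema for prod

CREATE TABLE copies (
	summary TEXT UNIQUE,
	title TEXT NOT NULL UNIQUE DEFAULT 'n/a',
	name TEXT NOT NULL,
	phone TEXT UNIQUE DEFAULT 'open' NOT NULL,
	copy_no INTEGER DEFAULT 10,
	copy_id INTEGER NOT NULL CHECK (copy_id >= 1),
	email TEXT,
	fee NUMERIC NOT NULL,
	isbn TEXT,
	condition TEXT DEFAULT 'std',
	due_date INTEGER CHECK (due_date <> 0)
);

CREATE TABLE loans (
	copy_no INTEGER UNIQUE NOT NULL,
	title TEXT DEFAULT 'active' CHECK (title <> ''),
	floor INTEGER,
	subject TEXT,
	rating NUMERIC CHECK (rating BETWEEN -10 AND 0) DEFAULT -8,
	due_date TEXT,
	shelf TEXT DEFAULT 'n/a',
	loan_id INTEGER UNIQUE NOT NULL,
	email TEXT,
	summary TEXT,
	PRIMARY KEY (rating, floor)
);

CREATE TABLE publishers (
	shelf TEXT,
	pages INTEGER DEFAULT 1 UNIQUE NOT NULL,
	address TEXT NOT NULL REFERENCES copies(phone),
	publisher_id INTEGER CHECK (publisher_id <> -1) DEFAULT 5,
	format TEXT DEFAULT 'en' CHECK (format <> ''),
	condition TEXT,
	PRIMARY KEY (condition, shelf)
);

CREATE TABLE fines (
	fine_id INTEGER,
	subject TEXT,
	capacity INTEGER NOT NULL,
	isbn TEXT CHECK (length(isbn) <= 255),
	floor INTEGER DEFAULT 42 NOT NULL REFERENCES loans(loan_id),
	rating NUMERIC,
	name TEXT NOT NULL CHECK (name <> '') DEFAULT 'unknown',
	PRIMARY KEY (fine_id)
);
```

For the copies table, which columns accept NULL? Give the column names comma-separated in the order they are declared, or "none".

summary, copy_no, email, isbn, condition, due_date

- summary: UNIQUE does not imply NOT NULL → nullable.
- title: declared NOT NULL → not nullable.
- name: declared NOT NULL → not nullable.
- phone: declared NOT NULL → not nullable.
- copy_no: DEFAULT only fills an omitted column; an explicit NULL is still allowed → nullable.
- copy_id: declared NOT NULL → not nullable.
- email: no NOT NULL constraint applies → nullable.
- fee: declared NOT NULL → not nullable.
- isbn: no NOT NULL constraint applies → nullable.
- condition: DEFAULT only fills an omitted column; an explicit NULL is still allowed → nullable.
- due_date: CHECK does not forbid NULL (a CHECK constraint passes when its expression is NULL) → nullable.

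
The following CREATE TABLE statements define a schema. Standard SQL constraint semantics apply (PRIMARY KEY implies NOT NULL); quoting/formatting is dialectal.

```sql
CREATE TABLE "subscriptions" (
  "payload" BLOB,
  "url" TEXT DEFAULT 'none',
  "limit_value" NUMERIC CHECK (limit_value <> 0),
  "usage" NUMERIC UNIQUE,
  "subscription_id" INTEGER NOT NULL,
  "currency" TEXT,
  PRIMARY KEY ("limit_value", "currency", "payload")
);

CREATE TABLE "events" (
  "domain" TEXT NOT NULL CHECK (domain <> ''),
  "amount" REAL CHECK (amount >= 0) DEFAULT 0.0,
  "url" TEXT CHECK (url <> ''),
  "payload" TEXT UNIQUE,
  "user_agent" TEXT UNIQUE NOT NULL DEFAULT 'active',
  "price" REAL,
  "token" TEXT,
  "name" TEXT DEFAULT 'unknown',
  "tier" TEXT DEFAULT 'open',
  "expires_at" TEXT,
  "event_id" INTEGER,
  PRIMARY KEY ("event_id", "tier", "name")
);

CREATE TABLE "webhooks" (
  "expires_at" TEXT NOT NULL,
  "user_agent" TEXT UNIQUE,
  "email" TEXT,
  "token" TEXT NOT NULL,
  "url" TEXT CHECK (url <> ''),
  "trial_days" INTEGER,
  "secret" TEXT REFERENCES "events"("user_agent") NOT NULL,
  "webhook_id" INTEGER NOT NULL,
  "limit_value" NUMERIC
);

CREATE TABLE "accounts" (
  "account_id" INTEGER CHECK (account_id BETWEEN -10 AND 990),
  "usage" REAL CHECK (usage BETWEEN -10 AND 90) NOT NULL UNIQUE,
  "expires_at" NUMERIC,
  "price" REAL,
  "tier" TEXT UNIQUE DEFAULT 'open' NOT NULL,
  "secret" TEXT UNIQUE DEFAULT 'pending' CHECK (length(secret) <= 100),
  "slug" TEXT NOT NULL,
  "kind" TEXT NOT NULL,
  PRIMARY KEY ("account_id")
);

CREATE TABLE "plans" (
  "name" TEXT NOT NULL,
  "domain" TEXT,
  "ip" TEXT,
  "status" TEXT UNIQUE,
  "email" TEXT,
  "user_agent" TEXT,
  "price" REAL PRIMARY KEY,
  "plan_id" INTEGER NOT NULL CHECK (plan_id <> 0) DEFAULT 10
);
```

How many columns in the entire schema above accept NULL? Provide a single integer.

21

subscriptions: 2 nullable (url, usage — PK (limit_value, currency, payload) and explicit NOT NULL columns excluded).
events: 6 nullable (amount, url, payload, price, token, expires_at — PK (event_id, tier, name) and explicit NOT NULL columns excluded).
webhooks: 5 nullable (user_agent, email, url, trial_days, limit_value — PK none and explicit NOT NULL columns excluded).
accounts: 3 nullable (expires_at, price, secret — PK (account_id) and explicit NOT NULL columns excluded).
plans: 5 nullable (domain, ip, status, email, user_agent — PK (price) and explicit NOT NULL columns excluded).
Total: 2 + 6 + 5 + 3 + 5 = 21.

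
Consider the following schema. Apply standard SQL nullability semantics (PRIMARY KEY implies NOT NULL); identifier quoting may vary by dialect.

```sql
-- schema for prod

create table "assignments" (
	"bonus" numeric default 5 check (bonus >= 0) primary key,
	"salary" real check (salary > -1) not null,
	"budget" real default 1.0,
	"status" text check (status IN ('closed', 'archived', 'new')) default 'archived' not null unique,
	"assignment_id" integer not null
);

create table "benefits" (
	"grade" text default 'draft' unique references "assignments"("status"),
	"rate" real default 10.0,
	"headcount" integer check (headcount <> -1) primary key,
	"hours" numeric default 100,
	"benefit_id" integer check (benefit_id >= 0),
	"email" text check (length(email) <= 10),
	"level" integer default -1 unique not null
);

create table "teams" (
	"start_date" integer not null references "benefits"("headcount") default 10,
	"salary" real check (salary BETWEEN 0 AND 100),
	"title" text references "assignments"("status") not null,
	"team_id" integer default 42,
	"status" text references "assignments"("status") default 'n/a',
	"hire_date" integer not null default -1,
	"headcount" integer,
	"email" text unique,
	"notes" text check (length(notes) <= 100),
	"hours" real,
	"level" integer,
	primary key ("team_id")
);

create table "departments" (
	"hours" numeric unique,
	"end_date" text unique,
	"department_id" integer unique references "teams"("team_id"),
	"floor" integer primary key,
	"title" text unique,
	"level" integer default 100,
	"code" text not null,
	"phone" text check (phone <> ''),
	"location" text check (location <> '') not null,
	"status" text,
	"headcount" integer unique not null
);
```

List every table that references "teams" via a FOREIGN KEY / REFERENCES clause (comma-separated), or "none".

departments

- departments.department_id references teams(team_id).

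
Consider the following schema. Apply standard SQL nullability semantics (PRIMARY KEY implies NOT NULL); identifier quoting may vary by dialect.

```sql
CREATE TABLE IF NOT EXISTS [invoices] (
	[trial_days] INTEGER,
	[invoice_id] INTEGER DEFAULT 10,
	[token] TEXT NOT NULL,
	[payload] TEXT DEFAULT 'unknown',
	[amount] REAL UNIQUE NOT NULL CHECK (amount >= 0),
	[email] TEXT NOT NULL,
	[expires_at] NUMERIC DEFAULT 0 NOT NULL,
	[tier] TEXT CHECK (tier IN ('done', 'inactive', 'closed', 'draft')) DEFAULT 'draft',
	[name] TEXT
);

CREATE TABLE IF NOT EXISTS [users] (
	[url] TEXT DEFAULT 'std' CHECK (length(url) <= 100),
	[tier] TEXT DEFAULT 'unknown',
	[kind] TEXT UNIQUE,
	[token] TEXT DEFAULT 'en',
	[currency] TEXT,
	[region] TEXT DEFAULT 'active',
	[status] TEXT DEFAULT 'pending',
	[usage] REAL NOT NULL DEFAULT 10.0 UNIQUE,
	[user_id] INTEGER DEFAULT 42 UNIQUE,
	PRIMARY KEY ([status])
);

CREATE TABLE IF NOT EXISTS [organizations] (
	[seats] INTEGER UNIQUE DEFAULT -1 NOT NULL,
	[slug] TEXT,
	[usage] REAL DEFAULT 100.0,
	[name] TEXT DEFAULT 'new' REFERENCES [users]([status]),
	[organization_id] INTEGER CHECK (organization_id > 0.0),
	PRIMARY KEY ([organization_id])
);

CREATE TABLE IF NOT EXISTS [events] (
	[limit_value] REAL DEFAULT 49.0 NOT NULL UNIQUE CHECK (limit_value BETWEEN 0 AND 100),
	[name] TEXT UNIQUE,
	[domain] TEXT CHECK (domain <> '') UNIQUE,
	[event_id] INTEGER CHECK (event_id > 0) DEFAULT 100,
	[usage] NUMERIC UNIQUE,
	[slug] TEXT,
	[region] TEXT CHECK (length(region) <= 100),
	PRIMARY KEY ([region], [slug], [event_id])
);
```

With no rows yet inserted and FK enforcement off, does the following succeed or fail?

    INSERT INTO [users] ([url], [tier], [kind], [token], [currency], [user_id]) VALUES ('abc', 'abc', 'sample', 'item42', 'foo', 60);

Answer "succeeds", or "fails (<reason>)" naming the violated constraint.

succeeds

NOT NULL columns: status defaults to 'pending'; usage defaults to 10.0.
CHECK constraints: 'abc' satisfies (length(url) <= 100).
No constraint is violated.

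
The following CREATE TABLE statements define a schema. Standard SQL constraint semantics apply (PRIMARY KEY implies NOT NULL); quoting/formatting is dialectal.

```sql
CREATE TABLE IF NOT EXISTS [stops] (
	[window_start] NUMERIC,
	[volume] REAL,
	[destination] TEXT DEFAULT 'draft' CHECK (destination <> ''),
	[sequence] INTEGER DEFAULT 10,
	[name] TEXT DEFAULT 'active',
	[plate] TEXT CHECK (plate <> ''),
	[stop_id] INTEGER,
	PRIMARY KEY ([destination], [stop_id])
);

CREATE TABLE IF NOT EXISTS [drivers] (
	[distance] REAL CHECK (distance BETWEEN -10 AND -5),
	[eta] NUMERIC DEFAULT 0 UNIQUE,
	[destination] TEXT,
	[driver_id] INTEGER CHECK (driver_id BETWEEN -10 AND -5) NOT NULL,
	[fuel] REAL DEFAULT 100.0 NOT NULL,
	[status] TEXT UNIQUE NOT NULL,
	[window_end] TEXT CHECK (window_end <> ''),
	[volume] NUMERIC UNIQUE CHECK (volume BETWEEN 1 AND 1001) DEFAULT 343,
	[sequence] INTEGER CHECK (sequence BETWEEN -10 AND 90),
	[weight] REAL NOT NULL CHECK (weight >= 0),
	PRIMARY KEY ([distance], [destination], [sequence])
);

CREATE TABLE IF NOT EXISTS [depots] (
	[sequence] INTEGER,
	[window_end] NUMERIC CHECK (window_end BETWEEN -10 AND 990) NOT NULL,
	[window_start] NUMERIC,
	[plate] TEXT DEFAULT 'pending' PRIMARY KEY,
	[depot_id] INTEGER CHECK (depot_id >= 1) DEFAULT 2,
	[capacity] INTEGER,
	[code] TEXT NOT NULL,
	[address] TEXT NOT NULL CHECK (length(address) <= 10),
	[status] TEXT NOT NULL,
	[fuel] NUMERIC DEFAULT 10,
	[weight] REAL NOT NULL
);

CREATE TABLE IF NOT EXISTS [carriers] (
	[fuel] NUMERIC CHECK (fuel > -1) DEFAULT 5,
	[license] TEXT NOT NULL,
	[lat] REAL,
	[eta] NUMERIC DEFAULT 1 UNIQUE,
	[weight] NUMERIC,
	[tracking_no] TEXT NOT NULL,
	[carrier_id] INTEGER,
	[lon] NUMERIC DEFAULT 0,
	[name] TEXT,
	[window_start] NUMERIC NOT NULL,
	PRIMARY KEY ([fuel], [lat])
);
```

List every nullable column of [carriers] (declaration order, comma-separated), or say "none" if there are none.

eta, weight, carrier_id, lon, name

- fuel: part of the PRIMARY KEY, which implies NOT NULL → not nullable.
- license: declared NOT NULL → not nullable.
- lat: part of the PRIMARY KEY, which implies NOT NULL → not nullable.
- eta: UNIQUE does not imply NOT NULL → nullable.
- weight: no NOT NULL constraint applies → nullable.
- tracking_no: declared NOT NULL → not nullable.
- carrier_id: no NOT NULL constraint applies → nullable.
- lon: DEFAULT only fills an omitted column; an explicit NULL is still allowed → nullable.
- name: no NOT NULL constraint applies → nullable.
- window_start: declared NOT NULL → not nullable.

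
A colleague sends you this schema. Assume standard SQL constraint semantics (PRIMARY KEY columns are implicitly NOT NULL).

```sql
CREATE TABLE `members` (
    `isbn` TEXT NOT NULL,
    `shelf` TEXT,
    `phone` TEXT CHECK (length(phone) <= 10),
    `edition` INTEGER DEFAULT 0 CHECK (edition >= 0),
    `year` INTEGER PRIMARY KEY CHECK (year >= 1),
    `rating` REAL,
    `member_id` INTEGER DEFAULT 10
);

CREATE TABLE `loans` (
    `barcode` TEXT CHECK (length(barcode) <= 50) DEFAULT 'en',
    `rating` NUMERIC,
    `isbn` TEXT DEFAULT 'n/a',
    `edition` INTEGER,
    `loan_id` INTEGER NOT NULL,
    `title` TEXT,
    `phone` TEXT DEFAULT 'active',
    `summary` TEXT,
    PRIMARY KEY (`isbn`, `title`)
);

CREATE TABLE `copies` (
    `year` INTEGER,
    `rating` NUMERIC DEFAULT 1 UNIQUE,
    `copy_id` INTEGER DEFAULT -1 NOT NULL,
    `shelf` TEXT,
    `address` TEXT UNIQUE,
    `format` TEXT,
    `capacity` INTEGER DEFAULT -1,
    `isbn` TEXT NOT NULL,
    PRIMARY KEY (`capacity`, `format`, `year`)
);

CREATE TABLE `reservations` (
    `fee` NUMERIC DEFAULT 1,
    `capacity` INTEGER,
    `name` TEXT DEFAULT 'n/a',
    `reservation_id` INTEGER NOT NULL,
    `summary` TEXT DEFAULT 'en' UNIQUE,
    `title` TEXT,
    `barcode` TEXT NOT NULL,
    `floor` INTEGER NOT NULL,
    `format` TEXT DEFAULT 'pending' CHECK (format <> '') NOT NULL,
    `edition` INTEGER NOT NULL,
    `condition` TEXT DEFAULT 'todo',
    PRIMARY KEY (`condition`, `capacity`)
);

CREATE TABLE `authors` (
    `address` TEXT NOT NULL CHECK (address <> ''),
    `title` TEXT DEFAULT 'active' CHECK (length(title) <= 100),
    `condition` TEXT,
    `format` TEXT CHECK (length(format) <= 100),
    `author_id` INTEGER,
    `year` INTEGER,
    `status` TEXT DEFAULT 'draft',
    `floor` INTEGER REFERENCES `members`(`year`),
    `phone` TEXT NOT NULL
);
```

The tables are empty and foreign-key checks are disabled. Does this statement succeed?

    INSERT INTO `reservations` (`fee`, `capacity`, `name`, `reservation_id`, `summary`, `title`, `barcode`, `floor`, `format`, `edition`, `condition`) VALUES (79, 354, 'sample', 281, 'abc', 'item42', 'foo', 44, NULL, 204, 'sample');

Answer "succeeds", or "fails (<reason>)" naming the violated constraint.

fails (NOT NULL on format)

format is explicitly set to NULL, but format is declared NOT NULL.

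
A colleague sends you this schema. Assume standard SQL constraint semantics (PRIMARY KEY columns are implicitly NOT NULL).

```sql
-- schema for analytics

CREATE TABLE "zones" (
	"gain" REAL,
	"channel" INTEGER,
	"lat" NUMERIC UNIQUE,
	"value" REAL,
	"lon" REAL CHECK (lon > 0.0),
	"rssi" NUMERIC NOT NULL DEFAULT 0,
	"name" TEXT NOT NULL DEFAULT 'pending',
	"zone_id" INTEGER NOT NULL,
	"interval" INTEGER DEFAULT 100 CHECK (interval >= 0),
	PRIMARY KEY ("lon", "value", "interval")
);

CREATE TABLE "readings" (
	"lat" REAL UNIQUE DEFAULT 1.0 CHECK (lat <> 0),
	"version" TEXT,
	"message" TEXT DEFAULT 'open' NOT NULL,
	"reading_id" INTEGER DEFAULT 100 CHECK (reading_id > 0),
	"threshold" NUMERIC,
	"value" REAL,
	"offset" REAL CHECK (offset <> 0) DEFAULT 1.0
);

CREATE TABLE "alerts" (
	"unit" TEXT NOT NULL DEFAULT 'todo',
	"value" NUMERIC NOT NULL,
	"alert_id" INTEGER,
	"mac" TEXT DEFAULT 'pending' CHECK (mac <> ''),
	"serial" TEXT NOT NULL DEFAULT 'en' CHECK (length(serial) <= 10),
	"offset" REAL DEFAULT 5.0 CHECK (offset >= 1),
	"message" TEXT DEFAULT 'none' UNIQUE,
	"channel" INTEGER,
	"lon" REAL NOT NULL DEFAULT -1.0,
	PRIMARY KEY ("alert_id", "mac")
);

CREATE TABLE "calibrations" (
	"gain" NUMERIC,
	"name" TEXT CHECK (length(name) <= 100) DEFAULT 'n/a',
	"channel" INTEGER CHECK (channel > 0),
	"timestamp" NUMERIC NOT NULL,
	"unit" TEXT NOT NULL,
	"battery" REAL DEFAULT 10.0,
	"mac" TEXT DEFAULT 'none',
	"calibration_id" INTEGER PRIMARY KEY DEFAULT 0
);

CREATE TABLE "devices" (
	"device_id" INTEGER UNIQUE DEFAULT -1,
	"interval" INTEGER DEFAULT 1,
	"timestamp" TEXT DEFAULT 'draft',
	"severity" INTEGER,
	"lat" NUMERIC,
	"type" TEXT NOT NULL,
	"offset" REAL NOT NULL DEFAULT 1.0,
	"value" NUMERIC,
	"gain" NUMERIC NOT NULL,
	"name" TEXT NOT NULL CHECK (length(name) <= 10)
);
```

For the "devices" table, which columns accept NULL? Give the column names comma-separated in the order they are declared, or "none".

- device_id: UNIQUE does not imply NOT NULL → nullable.
- interval: DEFAULT only fills an omitted column; an explicit NULL is still allowed → nullable.
- timestamp: DEFAULT only fills an omitted column; an explicit NULL is still allowed → nullable.
- severity: no NOT NULL constraint applies → nullable.
- lat: no NOT NULL constraint applies → nullable.
- type: declared NOT NULL → not nullable.
- offset: declared NOT NULL → not nullable.
- value: no NOT NULL constraint applies → nullable.
- gain: declared NOT NULL → not nullable.
- name: declared NOT NULL → not nullable.

device_id, interval, timestamp, severity, lat, value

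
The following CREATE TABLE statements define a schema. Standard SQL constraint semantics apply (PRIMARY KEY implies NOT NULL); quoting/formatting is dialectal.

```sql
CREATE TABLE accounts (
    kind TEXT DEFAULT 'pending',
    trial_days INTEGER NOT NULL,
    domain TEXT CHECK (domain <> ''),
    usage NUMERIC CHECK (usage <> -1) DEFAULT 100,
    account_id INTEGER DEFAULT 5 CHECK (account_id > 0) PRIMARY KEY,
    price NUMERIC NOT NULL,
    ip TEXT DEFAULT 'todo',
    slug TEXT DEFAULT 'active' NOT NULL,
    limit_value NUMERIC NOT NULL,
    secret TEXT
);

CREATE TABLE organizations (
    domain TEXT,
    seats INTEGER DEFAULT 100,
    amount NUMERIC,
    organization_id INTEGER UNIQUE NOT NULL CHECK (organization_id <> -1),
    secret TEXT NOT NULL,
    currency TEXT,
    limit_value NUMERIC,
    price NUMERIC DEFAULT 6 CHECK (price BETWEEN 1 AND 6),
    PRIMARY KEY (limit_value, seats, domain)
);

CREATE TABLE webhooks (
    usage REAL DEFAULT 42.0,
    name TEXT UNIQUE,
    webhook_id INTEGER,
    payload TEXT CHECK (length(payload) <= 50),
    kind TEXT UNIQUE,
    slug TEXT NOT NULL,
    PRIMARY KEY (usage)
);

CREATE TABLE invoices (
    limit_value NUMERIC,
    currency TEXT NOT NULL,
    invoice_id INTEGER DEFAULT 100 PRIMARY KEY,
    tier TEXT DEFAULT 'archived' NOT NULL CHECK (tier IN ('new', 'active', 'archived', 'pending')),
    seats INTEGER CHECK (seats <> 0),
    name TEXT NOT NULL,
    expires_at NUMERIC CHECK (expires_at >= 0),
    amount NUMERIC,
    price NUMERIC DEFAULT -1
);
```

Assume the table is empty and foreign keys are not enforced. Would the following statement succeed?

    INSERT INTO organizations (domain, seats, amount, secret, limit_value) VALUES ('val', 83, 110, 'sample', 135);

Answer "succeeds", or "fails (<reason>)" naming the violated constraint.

fails (NOT NULL on organization_id)

organization_id is omitted from the column list and has no DEFAULT, so it would receive NULL.
But organization_id is declared NOT NULL.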